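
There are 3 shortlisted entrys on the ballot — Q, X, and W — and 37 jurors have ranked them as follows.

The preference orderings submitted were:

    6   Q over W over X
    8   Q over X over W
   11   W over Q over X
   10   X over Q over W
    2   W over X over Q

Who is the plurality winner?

First-place vote totals:
  Q: 14
  X: 10
  W: 13
Q has the most first-place votes.

Q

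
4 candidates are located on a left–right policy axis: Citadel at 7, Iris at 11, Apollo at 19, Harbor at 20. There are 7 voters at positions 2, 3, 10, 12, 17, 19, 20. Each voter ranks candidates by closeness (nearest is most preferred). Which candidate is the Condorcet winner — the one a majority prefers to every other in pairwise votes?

With single-peaked preferences on a line, the Condorcet winner is the candidate closest to the median voter.
The median voter (position 12) is closest to Iris at 11.
Check: Iris vs Harbor — voters closer to Iris: 4 of 7.

Iris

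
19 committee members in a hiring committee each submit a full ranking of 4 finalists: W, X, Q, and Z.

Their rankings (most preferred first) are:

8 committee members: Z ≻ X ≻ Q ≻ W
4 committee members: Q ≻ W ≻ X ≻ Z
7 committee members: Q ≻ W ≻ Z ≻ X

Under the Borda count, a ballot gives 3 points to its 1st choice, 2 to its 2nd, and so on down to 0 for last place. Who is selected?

Borda scores:
  W: 8·0 + 4·2 + 7·2 = 22
  X: 8·2 + 4·1 + 7·0 = 20
  Q: 8·1 + 4·3 + 7·3 = 41
  Z: 8·3 + 4·0 + 7·1 = 31
Q has the highest total.

Q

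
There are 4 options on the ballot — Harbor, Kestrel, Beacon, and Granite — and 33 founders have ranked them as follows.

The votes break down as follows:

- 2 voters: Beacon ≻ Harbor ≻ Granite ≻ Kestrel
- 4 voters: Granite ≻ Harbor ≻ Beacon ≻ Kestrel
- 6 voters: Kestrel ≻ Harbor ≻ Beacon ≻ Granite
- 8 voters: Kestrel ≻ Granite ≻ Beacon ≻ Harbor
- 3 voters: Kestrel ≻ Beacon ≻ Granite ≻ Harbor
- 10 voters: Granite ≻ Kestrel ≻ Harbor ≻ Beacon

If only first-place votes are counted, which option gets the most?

Kestrel

First-place vote totals:
  Harbor: 0
  Kestrel: 17
  Beacon: 2
  Granite: 14
Kestrel has the most first-place votes.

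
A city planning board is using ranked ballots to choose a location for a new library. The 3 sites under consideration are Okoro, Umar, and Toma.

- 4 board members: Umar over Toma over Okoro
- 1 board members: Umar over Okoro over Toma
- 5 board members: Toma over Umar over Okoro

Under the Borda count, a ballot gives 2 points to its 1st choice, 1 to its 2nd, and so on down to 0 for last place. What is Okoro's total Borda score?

1

Borda scores:
  Okoro: 4·0 + 1 + 5·0 = 1
  Umar: 4·2 + 2 + 5·1 = 15
  Toma: 4·1 + 0 + 5·2 = 14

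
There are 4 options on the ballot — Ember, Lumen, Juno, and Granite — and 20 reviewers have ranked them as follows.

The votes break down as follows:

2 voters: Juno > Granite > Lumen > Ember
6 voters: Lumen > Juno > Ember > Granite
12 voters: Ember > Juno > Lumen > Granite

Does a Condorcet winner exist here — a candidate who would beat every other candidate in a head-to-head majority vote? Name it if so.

Ember

Head-to-head results (20 voters total):
Ember vs Lumen: Ember wins 12–8.
Ember vs Juno: Ember wins 12–8.
Ember vs Granite: Ember wins 18–2.
Lumen vs Juno: Juno wins 14–6.
Lumen vs Granite: Lumen wins 18–2.
Juno vs Granite: Juno wins 20–0.
Ember beats each rival — Lumen (12–8), Juno (12–8), Granite (18–2) — so Ember is the Condorcet winner.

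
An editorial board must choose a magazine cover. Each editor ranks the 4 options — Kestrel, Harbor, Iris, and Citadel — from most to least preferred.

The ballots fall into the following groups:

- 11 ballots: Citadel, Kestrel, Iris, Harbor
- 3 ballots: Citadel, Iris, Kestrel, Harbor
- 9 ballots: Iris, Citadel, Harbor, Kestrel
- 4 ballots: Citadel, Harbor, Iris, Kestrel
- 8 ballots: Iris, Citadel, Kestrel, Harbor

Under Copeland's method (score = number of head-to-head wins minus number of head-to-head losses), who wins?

Pairwise results:
  Kestrel vs Harbor: Kestrel wins 22–13.
  Kestrel vs Iris: Iris wins 24–11.
  Kestrel vs Citadel: Citadel wins 35–0.
  Harbor vs Iris: Iris wins 31–4.
  Harbor vs Citadel: Citadel wins 35–0.
  Iris vs Citadel: Citadel wins 18–17.
Copeland scores (wins − losses):
  Kestrel: 1 − 2 = -1
  Harbor: 0 − 3 = -3
  Iris: 2 − 1 = 1
  Citadel: 3 − 0 = 3
Citadel has the best Copeland score.

Citadel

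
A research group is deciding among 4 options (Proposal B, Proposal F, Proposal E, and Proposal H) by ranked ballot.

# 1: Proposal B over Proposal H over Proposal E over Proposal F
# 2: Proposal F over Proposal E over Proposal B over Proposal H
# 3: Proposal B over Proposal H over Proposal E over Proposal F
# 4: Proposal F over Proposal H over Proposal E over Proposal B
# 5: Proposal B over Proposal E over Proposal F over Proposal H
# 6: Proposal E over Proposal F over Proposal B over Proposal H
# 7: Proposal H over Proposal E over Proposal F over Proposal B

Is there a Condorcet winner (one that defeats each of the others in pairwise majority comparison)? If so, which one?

No Condorcet winner

Head-to-head results (7 voters total):
Proposal B vs Proposal F: Proposal F wins 4–3.
Proposal B vs Proposal E: Proposal E wins 4–3.
Proposal B vs Proposal H: Proposal B wins 5–2.
Proposal F vs Proposal E: Proposal E wins 5–2.
Proposal F vs Proposal H: Proposal F wins 4–3.
Proposal E vs Proposal H: Proposal H wins 4–3.
No candidate beats all others: Proposal B beats Proposal H beats Proposal E beats Proposal B, a majority cycle.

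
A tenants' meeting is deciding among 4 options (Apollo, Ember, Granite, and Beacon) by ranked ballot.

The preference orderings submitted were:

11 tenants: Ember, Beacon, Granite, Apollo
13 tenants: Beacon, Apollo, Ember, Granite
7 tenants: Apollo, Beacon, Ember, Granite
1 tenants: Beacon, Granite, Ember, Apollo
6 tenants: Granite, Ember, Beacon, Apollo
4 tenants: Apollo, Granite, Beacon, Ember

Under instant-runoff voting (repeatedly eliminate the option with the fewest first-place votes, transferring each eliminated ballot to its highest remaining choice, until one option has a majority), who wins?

Beacon

Round 1: Beacon 14, Apollo 11, Ember 11, Granite 6. Granite has the fewest and is eliminated.
Round 2: Ember 17, Beacon 14, Apollo 11. Apollo has the fewest and is eliminated.
Round 3: Beacon 25, Ember 17. Beacon has a majority.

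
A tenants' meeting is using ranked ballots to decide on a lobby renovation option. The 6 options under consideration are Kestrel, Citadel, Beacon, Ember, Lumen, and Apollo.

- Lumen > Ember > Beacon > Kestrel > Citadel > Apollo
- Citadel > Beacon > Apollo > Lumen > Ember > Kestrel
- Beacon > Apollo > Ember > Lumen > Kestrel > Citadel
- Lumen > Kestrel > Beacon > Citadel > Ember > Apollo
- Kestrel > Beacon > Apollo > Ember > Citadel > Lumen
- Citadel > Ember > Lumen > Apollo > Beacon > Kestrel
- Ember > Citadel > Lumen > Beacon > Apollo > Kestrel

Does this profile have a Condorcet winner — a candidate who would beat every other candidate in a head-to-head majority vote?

No

Head-to-head results (7 voters total):
Kestrel vs Citadel: Kestrel wins 4–3.
Kestrel vs Beacon: Beacon wins 5–2.
Kestrel vs Ember: Ember wins 5–2.
Kestrel vs Lumen: Lumen wins 6–1.
Kestrel vs Apollo: Apollo wins 4–3.
Citadel vs Beacon: Beacon wins 4–3.
Citadel vs Ember: Ember wins 4–3.
Citadel vs Lumen: Citadel wins 4–3.
Citadel vs Apollo: Citadel wins 5–2.
Beacon vs Ember: Beacon wins 4–3.
Beacon vs Lumen: Lumen wins 4–3.
Beacon vs Apollo: Beacon wins 6–1.
Ember vs Lumen: Ember wins 4–3.
Ember vs Apollo: Ember wins 4–3.
Lumen vs Apollo: Lumen wins 4–3.
No candidate beats all others: Kestrel beats Citadel beats Lumen beats Kestrel, a majority cycle.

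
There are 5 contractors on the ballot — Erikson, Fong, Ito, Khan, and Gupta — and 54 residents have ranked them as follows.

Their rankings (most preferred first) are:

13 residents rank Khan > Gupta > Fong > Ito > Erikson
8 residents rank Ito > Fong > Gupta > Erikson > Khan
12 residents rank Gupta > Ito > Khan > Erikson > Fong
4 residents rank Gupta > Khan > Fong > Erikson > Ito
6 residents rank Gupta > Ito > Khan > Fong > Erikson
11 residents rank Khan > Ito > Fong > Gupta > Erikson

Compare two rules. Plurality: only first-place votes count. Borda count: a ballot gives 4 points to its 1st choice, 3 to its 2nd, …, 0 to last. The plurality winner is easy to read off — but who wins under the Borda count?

Gupta

Plurality first-place counts: Erikson 0, Fong 0, Ito 8, Khan 24, Gupta 22 → Khan.
Borda totals: Erikson 24, Fong 86, Ito 132, Khan 144, Gupta 154 → Gupta.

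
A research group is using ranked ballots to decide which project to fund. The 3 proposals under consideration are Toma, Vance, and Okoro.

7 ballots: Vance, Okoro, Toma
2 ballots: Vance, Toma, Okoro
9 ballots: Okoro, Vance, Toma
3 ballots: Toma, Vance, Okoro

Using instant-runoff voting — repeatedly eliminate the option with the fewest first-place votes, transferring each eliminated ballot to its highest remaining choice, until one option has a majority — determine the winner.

Round 1: Vance 9, Okoro 9, Toma 3. Toma has the fewest and is eliminated.
Round 2: Vance 12, Okoro 9. Vance has a majority.

Vance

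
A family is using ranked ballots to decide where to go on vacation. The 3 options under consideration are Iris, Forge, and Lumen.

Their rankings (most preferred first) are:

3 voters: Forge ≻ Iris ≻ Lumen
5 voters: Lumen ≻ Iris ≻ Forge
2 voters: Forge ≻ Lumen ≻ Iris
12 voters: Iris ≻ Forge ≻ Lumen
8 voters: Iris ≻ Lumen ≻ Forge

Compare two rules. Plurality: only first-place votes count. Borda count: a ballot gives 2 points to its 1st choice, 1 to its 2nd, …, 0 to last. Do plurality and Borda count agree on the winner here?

Yes

Plurality first-place counts: Iris 20, Forge 5, Lumen 5 → Iris.
Borda totals: Iris 48, Forge 22, Lumen 20 → Iris.
The two rules agree on Iris.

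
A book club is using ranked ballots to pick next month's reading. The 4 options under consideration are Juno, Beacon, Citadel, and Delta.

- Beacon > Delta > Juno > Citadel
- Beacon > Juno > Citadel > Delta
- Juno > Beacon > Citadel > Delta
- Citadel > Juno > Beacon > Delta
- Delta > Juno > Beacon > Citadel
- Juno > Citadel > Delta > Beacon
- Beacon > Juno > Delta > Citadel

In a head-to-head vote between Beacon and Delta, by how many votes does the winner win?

Ballots ranking Beacon above Delta: 5.
Ballots ranking Delta above Beacon: 2.
Beacon wins 5–2, a margin of 3.

3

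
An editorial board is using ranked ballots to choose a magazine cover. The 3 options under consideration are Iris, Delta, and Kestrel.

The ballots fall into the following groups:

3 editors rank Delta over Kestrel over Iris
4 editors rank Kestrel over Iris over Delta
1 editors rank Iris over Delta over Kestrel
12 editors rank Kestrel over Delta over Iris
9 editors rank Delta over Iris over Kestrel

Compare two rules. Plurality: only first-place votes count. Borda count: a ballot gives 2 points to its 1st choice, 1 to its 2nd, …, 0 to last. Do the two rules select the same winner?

Plurality first-place counts: Iris 1, Delta 12, Kestrel 16 → Kestrel.
Borda totals: Iris 15, Delta 37, Kestrel 35 → Delta.
The two rules disagree: plurality picks Kestrel, Borda picks Delta.

No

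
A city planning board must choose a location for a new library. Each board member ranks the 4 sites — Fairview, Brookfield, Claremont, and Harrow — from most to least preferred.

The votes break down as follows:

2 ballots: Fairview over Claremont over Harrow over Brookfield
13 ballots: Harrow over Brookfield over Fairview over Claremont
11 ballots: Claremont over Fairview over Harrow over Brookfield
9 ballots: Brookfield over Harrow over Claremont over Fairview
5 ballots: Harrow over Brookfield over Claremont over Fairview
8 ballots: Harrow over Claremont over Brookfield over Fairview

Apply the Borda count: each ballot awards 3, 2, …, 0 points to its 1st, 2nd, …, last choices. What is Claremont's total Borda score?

Borda scores:
  Fairview: 2·3 + 13·1 + 11·2 + 9·0 + 5·0 + 8·0 = 41
  Brookfield: 2·0 + 13·2 + 11·0 + 9·3 + 5·2 + 8·1 = 71
  Claremont: 2·2 + 13·0 + 11·3 + 9·1 + 5·1 + 8·2 = 67
  Harrow: 2·1 + 13·3 + 11·1 + 9·2 + 5·3 + 8·3 = 109

67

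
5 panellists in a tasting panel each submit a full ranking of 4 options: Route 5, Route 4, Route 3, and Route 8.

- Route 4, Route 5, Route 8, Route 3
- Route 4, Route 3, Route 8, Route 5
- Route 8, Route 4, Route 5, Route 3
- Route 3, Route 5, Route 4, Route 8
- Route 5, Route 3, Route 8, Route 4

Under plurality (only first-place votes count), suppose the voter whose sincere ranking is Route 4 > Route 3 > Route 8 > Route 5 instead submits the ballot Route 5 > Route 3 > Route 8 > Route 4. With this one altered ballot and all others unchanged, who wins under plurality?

Route 5

First-place totals with the altered ballot: Route 5 2, Route 4 1, Route 3 1, Route 8 1.
The switch changes the winner from Route 4 to Route 5.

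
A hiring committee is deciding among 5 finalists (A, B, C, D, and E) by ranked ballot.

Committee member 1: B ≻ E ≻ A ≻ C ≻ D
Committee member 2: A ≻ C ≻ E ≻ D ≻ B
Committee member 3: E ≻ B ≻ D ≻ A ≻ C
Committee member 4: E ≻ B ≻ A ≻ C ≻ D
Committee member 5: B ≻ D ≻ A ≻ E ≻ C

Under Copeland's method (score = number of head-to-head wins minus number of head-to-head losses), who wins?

E

Pairwise results:
  A vs B: B wins 4–1.
  A vs C: A wins 5–0.
  A vs D: A wins 3–2.
  A vs E: E wins 3–2.
  B vs C: B wins 4–1.
  B vs D: B wins 4–1.
  B vs E: E wins 3–2.
  C vs D: C wins 3–2.
  C vs E: E wins 4–1.
  D vs E: E wins 4–1.
Copeland scores (wins − losses):
  A: 2 − 2 = 0
  B: 3 − 1 = 2
  C: 1 − 3 = -2
  D: 0 − 4 = -4
  E: 4 − 0 = 4
E has the best Copeland score.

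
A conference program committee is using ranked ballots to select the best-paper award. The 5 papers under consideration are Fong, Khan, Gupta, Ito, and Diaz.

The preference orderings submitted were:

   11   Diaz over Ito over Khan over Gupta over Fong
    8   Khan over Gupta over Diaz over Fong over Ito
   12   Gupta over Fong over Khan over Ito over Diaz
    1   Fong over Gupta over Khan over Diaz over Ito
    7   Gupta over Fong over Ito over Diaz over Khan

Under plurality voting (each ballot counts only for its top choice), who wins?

Gupta

First-place vote totals:
  Fong: 1
  Khan: 8
  Gupta: 19
  Ito: 0
  Diaz: 11
Gupta has the most first-place votes.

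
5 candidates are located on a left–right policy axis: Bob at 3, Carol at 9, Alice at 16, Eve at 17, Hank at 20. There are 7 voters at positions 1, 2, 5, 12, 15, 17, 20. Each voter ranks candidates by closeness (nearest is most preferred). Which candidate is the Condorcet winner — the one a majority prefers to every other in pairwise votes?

Carol

With single-peaked preferences on a line, the Condorcet winner is the candidate closest to the median voter.
The median voter (position 12) is closest to Carol at 9.
Check: Carol vs Bob — voters closer to Carol: 4 of 7.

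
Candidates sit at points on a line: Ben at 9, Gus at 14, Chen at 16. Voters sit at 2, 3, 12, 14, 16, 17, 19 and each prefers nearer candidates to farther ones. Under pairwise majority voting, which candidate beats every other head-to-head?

With single-peaked preferences on a line, the Condorcet winner is the candidate closest to the median voter.
The median voter (position 14) is closest to Gus at 14.
Check: Gus vs Chen — voters closer to Gus: 4 of 7.

Gus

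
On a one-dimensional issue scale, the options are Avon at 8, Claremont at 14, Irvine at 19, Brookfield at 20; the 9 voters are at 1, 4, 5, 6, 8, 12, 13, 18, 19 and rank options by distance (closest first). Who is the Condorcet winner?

Avon

With single-peaked preferences on a line, the Condorcet winner is the candidate closest to the median voter.
The median voter (position 8) is closest to Avon at 8.
Check: Avon vs Claremont — voters closer to Avon: 5 of 9.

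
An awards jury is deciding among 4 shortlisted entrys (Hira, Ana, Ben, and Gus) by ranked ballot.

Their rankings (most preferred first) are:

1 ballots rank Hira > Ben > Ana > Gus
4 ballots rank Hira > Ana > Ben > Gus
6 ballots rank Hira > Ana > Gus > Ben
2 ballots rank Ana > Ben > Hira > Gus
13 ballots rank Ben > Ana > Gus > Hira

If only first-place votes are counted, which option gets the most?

First-place vote totals:
  Hira: 11
  Ana: 2
  Ben: 13
  Gus: 0
Ben has the most first-place votes.

Ben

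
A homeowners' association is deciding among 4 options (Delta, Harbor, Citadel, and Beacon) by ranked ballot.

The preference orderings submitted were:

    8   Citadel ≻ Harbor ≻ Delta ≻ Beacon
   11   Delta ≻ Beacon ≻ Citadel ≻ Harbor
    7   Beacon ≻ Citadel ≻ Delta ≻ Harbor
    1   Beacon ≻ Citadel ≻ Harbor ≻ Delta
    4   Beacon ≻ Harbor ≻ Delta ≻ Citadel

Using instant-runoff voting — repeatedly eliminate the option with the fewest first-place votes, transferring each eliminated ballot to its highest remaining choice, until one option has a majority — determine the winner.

Delta

Round 1: Beacon 12, Delta 11, Citadel 8, Harbor 0. Harbor has the fewest and is eliminated.
Round 2: Beacon 12, Delta 11, Citadel 8. Citadel has the fewest and is eliminated.
Round 3: Delta 19, Beacon 12. Delta has a majority.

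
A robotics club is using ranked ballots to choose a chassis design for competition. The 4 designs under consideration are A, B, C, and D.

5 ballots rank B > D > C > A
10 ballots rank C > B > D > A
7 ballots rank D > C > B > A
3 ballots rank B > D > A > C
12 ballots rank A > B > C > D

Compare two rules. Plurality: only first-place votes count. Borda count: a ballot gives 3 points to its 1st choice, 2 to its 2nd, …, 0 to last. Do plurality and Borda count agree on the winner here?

No

Plurality first-place counts: A 12, B 8, C 10, D 7 → A.
Borda totals: A 39, B 75, C 61, D 47 → B.
The two rules disagree: plurality picks A, Borda picks B.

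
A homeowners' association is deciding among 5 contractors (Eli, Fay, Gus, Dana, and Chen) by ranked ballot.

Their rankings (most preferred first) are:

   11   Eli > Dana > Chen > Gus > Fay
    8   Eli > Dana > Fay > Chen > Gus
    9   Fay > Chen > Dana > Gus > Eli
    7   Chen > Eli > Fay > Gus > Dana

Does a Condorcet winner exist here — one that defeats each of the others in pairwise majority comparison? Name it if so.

Eli

Head-to-head results (35 voters total):
Eli vs Fay: Eli wins 26–9.
Eli vs Gus: Eli wins 26–9.
Eli vs Dana: Eli wins 26–9.
Eli vs Chen: Eli wins 19–16.
Fay vs Gus: Fay wins 24–11.
Fay vs Dana: Dana wins 19–16.
Fay vs Chen: Chen wins 18–17.
Gus vs Dana: Dana wins 28–7.
Gus vs Chen: Chen wins 35–0.
Dana vs Chen: Dana wins 19–16.
Eli beats each rival — Fay (26–9), Gus (26–9), Dana (26–9), Chen (19–16) — so Eli is the Condorcet winner.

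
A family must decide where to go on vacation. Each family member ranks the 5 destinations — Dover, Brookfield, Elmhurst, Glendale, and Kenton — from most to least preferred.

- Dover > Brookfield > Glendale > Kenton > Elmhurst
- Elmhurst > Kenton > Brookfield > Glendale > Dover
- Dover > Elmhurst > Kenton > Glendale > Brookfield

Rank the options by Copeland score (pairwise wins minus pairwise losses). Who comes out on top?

Pairwise results:
  Dover vs Brookfield: Dover wins 2–1.
  Dover vs Elmhurst: Dover wins 2–1.
  Dover vs Glendale: Dover wins 2–1.
  Dover vs Kenton: Dover wins 2–1.
  Brookfield vs Elmhurst: Elmhurst wins 2–1.
  Brookfield vs Glendale: Brookfield wins 2–1.
  Brookfield vs Kenton: Kenton wins 2–1.
  Elmhurst vs Glendale: Elmhurst wins 2–1.
  Elmhurst vs Kenton: Elmhurst wins 2–1.
  Glendale vs Kenton: Kenton wins 2–1.
Copeland scores (wins − losses):
  Dover: 4 − 0 = 4
  Brookfield: 1 − 3 = -2
  Elmhurst: 3 − 1 = 2
  Glendale: 0 − 4 = -4
  Kenton: 2 − 2 = 0
Dover has the best Copeland score.

Dover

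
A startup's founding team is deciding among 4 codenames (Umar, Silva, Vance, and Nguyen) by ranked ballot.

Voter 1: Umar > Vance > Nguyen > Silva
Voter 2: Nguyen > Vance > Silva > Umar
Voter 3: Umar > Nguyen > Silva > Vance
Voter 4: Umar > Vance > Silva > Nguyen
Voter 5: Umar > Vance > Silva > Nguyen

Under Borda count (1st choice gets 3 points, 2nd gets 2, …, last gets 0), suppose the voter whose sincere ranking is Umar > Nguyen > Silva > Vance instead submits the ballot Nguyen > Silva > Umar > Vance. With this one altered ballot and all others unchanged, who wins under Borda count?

Borda totals with the altered ballot: Umar 10, Silva 5, Vance 8, Nguyen 7.
The winner is unchanged: still Umar.

Umar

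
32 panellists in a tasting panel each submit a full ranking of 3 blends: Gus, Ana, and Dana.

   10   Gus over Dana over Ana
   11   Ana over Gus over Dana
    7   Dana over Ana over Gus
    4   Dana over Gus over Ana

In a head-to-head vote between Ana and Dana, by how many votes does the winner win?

10

Ballots ranking Ana above Dana: 11.
Ballots ranking Dana above Ana: 10+7+4 = 21.
Dana wins 21–11, a margin of 10.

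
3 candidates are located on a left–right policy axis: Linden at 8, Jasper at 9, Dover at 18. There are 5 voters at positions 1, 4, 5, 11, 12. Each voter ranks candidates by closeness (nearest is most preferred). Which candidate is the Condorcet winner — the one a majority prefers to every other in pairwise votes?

Linden

With single-peaked preferences on a line, the Condorcet winner is the candidate closest to the median voter.
The median voter (position 5) is closest to Linden at 8.
Check: Linden vs Dover — voters closer to Linden: 5 of 5.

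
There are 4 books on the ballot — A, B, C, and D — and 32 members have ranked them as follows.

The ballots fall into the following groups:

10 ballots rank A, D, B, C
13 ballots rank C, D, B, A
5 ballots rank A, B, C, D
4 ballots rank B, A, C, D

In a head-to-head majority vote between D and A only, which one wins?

Ballots ranking D above A: 13.
Ballots ranking A above D: 10+5+4 = 19.
A wins the head-to-head, 19–13.

A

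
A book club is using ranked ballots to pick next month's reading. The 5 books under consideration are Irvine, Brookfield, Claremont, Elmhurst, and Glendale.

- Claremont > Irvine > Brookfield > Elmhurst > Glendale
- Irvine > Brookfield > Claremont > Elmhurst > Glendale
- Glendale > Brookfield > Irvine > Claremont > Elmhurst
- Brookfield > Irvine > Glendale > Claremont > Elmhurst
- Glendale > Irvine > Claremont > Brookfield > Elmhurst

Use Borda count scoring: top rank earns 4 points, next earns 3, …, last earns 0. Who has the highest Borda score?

Borda scores:
  Irvine: 3 + 4 + 2 + 3 + 3 = 15
  Brookfield: 2 + 3 + 3 + 4 + 1 = 13
  Claremont: 4 + 2 + 1 + 1 + 2 = 10
  Elmhurst: 1 + 1 + 0 + 0 + 0 = 2
  Glendale: 0 + 0 + 4 + 2 + 4 = 10
Irvine has the highest total.

Irvine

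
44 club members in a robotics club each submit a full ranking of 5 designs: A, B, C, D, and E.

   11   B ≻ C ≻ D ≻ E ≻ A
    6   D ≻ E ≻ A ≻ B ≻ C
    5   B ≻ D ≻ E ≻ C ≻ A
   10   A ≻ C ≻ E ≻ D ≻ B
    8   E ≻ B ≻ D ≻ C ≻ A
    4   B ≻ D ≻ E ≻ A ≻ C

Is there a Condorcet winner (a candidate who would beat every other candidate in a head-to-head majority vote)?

Head-to-head results (44 voters total):
A vs B: B wins 28–16.
A vs C: C wins 24–20.
A vs D: D wins 34–10.
A vs E: E wins 34–10.
B vs C: B wins 34–10.
B vs D: B wins 28–16.
B vs E: E wins 24–20.
C vs D: D wins 23–21.
C vs E: E wins 23–21.
D vs E: D wins 26–18.
No candidate beats all others: B beats D beats E beats B, a majority cycle.

No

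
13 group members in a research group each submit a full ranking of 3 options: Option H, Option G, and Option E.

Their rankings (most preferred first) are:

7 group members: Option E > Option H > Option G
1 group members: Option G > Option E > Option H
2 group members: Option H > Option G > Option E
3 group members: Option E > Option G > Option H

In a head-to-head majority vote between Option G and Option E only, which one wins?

Option E

Ballots ranking Option G above Option E: 1+2 = 3.
Ballots ranking Option E above Option G: 7+3 = 10.
Option E wins the head-to-head, 10–3.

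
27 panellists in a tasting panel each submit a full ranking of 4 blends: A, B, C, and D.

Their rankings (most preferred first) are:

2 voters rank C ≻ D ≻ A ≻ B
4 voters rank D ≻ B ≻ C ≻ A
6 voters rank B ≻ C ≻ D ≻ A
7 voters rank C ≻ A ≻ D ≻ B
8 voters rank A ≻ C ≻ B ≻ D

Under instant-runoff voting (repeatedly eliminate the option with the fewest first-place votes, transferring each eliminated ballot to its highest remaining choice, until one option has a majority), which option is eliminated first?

Round 1: C 9, A 8, B 6, D 4. D has the fewest and is eliminated.
Round 2: B 10, C 9, A 8. A has the fewest and is eliminated.
Round 3: C 17, B 10. C has a majority.

D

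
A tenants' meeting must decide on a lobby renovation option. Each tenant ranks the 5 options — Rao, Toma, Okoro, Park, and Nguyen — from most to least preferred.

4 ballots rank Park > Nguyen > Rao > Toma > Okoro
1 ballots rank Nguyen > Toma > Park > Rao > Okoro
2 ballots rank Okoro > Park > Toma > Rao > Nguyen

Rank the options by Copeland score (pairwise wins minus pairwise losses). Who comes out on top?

Pairwise results:
  Rao vs Toma: Rao wins 4–3.
  Rao vs Okoro: Rao wins 5–2.
  Rao vs Park: Park wins 7–0.
  Rao vs Nguyen: Nguyen wins 5–2.
  Toma vs Okoro: Toma wins 5–2.
  Toma vs Park: Park wins 6–1.
  Toma vs Nguyen: Nguyen wins 5–2.
  Okoro vs Park: Park wins 5–2.
  Okoro vs Nguyen: Nguyen wins 5–2.
  Park vs Nguyen: Park wins 6–1.
Copeland scores (wins − losses):
  Rao: 2 − 2 = 0
  Toma: 1 − 3 = -2
  Okoro: 0 − 4 = -4
  Park: 4 − 0 = 4
  Nguyen: 3 − 1 = 2
Park has the best Copeland score.

Park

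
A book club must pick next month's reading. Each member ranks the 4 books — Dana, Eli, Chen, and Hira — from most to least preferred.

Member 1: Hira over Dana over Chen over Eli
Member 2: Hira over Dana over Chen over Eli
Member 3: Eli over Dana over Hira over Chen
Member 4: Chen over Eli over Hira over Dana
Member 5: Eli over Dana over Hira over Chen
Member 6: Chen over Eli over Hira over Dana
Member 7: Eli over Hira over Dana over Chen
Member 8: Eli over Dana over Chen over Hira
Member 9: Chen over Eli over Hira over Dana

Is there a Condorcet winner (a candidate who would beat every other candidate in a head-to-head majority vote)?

No

Head-to-head results (9 voters total):
Dana vs Eli: Eli wins 7–2.
Dana vs Chen: Dana wins 6–3.
Dana vs Hira: Hira wins 6–3.
Eli vs Chen: Chen wins 5–4.
Eli vs Hira: Eli wins 7–2.
Chen vs Hira: Hira wins 5–4.
No candidate beats all others: Dana beats Chen beats Eli beats Dana, a majority cycle.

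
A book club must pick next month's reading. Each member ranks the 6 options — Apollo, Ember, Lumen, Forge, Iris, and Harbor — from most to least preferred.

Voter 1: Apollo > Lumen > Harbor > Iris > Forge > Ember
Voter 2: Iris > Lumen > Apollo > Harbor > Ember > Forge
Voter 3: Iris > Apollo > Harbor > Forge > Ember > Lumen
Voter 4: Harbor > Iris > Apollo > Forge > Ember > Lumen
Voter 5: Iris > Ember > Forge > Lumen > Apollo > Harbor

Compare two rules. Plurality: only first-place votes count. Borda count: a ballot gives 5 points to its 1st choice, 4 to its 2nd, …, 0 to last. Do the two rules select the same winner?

Yes

Plurality first-place counts: Apollo 1, Ember 0, Lumen 0, Forge 0, Iris 3, Harbor 1 → Iris.
Borda totals: Apollo 16, Ember 7, Lumen 10, Forge 8, Iris 21, Harbor 13 → Iris.
The two rules agree on Iris.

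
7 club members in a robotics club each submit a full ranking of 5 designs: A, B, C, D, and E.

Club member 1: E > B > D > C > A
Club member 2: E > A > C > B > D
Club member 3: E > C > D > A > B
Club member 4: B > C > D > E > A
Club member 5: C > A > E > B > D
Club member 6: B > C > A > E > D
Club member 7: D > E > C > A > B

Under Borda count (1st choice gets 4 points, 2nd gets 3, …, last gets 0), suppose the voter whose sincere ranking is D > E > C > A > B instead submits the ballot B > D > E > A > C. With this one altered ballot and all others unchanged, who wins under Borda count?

E

Borda totals with the altered ballot: A 10, B 17, C 16, D 9, E 18.
The winner is unchanged: still E.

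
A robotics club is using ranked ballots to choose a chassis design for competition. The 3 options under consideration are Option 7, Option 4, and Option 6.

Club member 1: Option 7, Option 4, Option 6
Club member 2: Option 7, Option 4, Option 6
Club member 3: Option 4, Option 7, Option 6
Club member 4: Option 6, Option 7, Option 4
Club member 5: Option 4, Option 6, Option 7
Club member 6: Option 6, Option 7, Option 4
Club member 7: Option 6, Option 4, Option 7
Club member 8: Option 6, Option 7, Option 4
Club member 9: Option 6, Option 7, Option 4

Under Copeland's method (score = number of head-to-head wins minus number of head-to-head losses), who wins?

Pairwise results:
  Option 7 vs Option 4: Option 7 wins 6–3.
  Option 7 vs Option 6: Option 6 wins 6–3.
  Option 4 vs Option 6: Option 6 wins 5–4.
Copeland scores (wins − losses):
  Option 7: 1 − 1 = 0
  Option 4: 0 − 2 = -2
  Option 6: 2 − 0 = 2
Option 6 has the best Copeland score.

Option 6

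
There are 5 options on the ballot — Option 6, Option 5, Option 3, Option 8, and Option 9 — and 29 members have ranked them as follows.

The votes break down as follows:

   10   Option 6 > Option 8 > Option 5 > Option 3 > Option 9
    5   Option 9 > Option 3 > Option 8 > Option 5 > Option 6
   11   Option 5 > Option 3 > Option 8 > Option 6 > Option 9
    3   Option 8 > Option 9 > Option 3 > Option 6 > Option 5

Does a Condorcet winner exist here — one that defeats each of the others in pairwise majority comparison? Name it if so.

None — there is no Condorcet winner

Head-to-head results (29 voters total):
Option 6 vs Option 5: Option 5 wins 16–13.
Option 6 vs Option 3: Option 3 wins 19–10.
Option 6 vs Option 8: Option 8 wins 19–10.
Option 6 vs Option 9: Option 6 wins 21–8.
Option 5 vs Option 3: Option 5 wins 21–8.
Option 5 vs Option 8: Option 8 wins 18–11.
Option 5 vs Option 9: Option 5 wins 21–8.
Option 3 vs Option 8: Option 3 wins 16–13.
Option 3 vs Option 9: Option 3 wins 21–8.
Option 8 vs Option 9: Option 8 wins 24–5.
No candidate beats all others: Option 5 beats Option 3 beats Option 8 beats Option 5, a majority cycle.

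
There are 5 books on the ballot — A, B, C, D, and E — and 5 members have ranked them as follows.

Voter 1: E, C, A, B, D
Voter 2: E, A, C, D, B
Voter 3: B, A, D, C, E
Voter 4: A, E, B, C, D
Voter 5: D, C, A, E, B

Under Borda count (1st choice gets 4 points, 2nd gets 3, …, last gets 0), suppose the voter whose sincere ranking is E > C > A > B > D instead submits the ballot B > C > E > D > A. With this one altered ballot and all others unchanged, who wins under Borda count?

A

Borda totals with the altered ballot: A 12, B 10, C 10, D 8, E 10.
The winner is unchanged: still A.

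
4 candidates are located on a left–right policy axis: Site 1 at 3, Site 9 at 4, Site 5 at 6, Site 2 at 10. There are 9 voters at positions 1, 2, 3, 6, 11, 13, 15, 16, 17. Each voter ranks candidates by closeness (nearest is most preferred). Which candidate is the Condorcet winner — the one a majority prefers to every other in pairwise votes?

With single-peaked preferences on a line, the Condorcet winner is the candidate closest to the median voter.
The median voter (position 11) is closest to Site 2 at 10.
Check: Site 2 vs Site 9 — voters closer to Site 2: 5 of 9.

Site 2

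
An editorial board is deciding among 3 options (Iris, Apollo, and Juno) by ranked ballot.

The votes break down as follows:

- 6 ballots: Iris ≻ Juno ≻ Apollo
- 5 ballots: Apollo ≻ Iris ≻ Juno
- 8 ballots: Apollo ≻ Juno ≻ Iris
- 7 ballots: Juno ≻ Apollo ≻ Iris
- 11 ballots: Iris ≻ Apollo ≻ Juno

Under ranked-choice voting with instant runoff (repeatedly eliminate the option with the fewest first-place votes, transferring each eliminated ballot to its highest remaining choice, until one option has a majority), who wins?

Round 1: Iris 17, Apollo 13, Juno 7. Juno has the fewest and is eliminated.
Round 2: Apollo 20, Iris 17. Apollo has a majority.

Apollo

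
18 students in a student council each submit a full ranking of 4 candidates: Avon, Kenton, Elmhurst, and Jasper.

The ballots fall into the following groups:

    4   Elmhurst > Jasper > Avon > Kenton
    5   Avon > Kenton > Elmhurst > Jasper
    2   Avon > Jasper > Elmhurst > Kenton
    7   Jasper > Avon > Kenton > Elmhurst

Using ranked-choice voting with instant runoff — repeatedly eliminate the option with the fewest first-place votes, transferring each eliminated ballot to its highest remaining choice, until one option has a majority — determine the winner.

Jasper

Round 1: Avon 7, Jasper 7, Elmhurst 4, Kenton 0. Kenton has the fewest and is eliminated.
Round 2: Avon 7, Jasper 7, Elmhurst 4. Elmhurst has the fewest and is eliminated.
Round 3: Jasper 11, Avon 7. Jasper has a majority.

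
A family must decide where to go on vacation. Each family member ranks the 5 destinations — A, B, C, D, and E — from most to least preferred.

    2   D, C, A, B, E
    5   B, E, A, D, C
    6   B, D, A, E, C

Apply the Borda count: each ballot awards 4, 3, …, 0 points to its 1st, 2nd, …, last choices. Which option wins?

B

Borda scores:
  A: 2·2 + 5·2 + 6·2 = 26
  B: 2·1 + 5·4 + 6·4 = 46
  C: 2·3 + 5·0 + 6·0 = 6
  D: 2·4 + 5·1 + 6·3 = 31
  E: 2·0 + 5·3 + 6·1 = 21
B has the highest total.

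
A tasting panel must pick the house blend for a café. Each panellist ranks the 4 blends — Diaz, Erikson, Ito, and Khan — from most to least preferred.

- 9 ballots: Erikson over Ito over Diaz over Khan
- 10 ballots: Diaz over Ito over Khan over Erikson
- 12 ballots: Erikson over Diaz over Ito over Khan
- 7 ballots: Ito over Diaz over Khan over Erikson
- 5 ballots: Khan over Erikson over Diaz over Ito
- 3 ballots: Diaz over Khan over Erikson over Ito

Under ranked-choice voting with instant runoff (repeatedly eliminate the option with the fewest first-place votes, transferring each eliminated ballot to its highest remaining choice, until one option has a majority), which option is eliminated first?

Khan

Round 1: Erikson 21, Diaz 13, Ito 7, Khan 5. Khan has the fewest and is eliminated.
Round 2: Erikson 26, Diaz 13, Ito 7. Erikson has a majority.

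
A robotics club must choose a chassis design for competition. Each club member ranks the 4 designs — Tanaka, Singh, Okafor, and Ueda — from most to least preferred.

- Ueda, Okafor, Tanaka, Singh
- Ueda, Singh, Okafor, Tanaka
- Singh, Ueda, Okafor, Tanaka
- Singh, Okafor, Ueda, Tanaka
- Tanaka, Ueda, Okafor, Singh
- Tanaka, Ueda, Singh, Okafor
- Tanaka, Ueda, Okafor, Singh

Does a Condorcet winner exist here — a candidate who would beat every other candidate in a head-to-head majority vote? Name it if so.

Head-to-head results (7 voters total):
Tanaka vs Singh: Tanaka wins 4–3.
Tanaka vs Okafor: Okafor wins 4–3.
Tanaka vs Ueda: Ueda wins 4–3.
Singh vs Okafor: Singh wins 4–3.
Singh vs Ueda: Ueda wins 5–2.
Okafor vs Ueda: Ueda wins 6–1.
Ueda beats each rival — Tanaka (4–3), Singh (5–2), Okafor (6–1) — so Ueda is the Condorcet winner.

Ueda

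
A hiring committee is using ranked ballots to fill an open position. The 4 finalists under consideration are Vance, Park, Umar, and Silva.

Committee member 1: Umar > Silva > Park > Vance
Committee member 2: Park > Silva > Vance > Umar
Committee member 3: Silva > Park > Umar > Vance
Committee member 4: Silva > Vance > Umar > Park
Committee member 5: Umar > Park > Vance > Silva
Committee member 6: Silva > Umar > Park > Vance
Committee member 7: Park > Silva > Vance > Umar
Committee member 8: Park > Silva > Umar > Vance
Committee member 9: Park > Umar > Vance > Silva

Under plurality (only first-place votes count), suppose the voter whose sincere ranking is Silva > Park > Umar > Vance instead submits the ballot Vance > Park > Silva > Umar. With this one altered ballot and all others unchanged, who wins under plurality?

Park

First-place totals with the altered ballot: Vance 1, Park 4, Umar 2, Silva 2.
The winner is unchanged: still Park.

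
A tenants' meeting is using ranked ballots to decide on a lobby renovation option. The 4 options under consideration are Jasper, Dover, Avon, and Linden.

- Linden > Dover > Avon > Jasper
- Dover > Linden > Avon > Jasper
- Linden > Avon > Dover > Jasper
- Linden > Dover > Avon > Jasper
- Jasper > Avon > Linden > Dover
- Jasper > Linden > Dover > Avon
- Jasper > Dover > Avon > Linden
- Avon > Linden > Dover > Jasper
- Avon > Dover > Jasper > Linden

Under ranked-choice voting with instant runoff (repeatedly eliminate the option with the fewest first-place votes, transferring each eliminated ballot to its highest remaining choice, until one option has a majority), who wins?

Round 1: Jasper 3, Linden 3, Avon 2, Dover 1. Dover has the fewest and is eliminated.
Round 2: Linden 4, Jasper 3, Avon 2. Avon has the fewest and is eliminated.
Round 3: Linden 5, Jasper 4. Linden has a majority.

Linden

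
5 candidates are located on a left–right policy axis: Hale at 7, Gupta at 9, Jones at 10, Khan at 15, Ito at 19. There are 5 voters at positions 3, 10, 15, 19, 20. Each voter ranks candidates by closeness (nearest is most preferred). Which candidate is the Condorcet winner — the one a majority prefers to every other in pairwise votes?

Khan

With single-peaked preferences on a line, the Condorcet winner is the candidate closest to the median voter.
The median voter (position 15) is closest to Khan at 15.
Check: Khan vs Ito — voters closer to Khan: 3 of 5.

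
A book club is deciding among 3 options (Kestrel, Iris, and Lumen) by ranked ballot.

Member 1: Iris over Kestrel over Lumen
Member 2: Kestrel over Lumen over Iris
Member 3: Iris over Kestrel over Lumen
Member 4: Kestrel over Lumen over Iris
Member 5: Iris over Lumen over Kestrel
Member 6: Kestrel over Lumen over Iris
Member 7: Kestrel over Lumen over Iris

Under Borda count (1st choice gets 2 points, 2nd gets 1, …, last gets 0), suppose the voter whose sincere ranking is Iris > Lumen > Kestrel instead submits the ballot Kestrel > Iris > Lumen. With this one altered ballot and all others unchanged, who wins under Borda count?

Kestrel

Borda totals with the altered ballot: Kestrel 12, Iris 5, Lumen 4.
The winner is unchanged: still Kestrel.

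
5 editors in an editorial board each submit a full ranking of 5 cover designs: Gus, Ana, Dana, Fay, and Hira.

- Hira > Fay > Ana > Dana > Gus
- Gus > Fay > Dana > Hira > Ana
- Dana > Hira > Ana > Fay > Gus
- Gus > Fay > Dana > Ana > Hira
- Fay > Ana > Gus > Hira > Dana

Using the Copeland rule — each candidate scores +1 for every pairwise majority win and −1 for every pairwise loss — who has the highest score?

Fay

Pairwise results:
  Gus vs Ana: Ana wins 3–2.
  Gus vs Dana: Gus wins 3–2.
  Gus vs Fay: Fay wins 3–2.
  Gus vs Hira: Gus wins 3–2.
  Ana vs Dana: Dana wins 3–2.
  Ana vs Fay: Fay wins 4–1.
  Ana vs Hira: Hira wins 3–2.
  Dana vs Fay: Fay wins 4–1.
  Dana vs Hira: Dana wins 3–2.
  Fay vs Hira: Fay wins 3–2.
Copeland scores (wins − losses):
  Gus: 2 − 2 = 0
  Ana: 1 − 3 = -2
  Dana: 2 − 2 = 0
  Fay: 4 − 0 = 4
  Hira: 1 − 3 = -2
Fay has the best Copeland score.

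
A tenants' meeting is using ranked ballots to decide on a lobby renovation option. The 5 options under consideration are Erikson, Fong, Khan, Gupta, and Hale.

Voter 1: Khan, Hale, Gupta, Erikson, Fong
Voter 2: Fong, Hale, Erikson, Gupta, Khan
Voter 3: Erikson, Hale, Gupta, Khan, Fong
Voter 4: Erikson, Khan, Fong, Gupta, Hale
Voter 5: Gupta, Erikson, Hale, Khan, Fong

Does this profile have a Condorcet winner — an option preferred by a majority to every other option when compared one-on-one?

Yes

Head-to-head results (5 voters total):
Erikson vs Fong: Erikson wins 4–1.
Erikson vs Khan: Erikson wins 4–1.
Erikson vs Gupta: Erikson wins 3–2.
Erikson vs Hale: Erikson wins 3–2.
Fong vs Khan: Khan wins 4–1.
Fong vs Gupta: Gupta wins 3–2.
Fong vs Hale: Hale wins 3–2.
Khan vs Gupta: Gupta wins 3–2.
Khan vs Hale: Hale wins 3–2.
Gupta vs Hale: Hale wins 3–2.
Erikson beats each rival — Fong (4–1), Khan (4–1), Gupta (3–2), Hale (3–2) — so Erikson is the Condorcet winner.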